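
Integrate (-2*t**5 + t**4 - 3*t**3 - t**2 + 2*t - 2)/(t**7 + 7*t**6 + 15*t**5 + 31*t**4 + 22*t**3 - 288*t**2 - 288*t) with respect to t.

Factor the denominator: t*(t - 2)*(t + 1)*(t + 4)**2*(t**2 + 9).
Partial-fraction decomposition: -(4531*t - 3249)/(29250*(t**2 + 9)) + 3071/(18000*(t + 4)) - 247/(180*(t + 4)**2) + 1/(270*(t + 1)) - 37/(1404*(t - 2)) + 1/(144*t).
Integrate each term; A/(t−a) gives A·log|t−a|; the (Bt+D)/(t²+p²) term gives a log and an atan.

log(t)/144 - 37*log(t - 2)/1404 + log(t + 1)/270 + 3071*log(t + 4)/18000 - 4531*log(t**2 + 9)/58500 + 361*atan(t/3)/9750 + 247/(180*t + 720) + C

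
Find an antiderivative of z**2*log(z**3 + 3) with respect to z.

Let u = z**3 + 3, so du = (3*z**2) dz.
The integral becomes (1/3)·∫ log(u) du; integrate by parts with u′=log(u), dv′=du.

z**3*log(z**3 + 3)/3 - z**3/3 + log(z**3 + 3) + C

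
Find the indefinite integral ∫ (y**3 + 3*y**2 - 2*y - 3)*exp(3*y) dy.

(9*y**3 + 18*y**2 - 30*y - 17)*exp(3*y)/27 + C

Use integration by parts with u = y**3 + 3*y**2 - 2*y - 3, dv = exp(3*y) dy, so v = exp(3*y)/3.
Apply parts 3 times (tabular method): alternate signs, differentiate u down to 0, integrate dv up.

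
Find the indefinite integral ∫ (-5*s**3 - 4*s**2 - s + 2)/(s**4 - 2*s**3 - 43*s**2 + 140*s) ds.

Factor the denominator: s*(s - 5)*(s - 4)*(s + 7).
Partial-fraction decomposition: -382/(231*(s + 7)) + 193/(22*(s - 4)) - 182/(15*(s - 5)) + 1/(70*s).
Integrate each term: A/(s−a) contributes A·log|s−a|.

log(s)/70 - 182*log(s - 5)/15 + 193*log(s - 4)/22 - 382*log(s + 7)/231 + C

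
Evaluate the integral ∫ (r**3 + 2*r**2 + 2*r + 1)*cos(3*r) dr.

r**3*sin(3*r)/3 + 2*r**2*sin(3*r)/3 + r**2*cos(3*r)/3 + 4*r*sin(3*r)/9 + 4*r*cos(3*r)/9 + 5*sin(3*r)/27 + 4*cos(3*r)/27 + C

Use integration by parts with u = r**3 + 2*r**2 + 2*r + 1, dv = cos(3*r) dr, so v = sin(3*r)/3.
Apply parts 3 times (tabular method): alternate signs, differentiate u down to 0, integrate dv up.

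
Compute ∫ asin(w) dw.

Use integration by parts with u = arcsin(w), dv = dw.
Then du = 1/sqrt(-w**2 + 1) dw.

w*asin(w) + sqrt(-w**2 + 1) + C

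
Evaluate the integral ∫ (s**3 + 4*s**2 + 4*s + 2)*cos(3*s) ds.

Use integration by parts with u = s**3 + 4*s**2 + 4*s + 2, dv = cos(3*s) ds, so v = sin(3*s)/3.
Apply parts 3 times (tabular method): alternate signs, differentiate u down to 0, integrate dv up.

s**3*sin(3*s)/3 + 4*s**2*sin(3*s)/3 + s**2*cos(3*s)/3 + 10*s*sin(3*s)/9 + 8*s*cos(3*s)/9 + 10*sin(3*s)/27 + 10*cos(3*s)/27 + C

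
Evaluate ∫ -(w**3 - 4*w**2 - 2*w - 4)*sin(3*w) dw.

w**3*cos(3*w)/3 - w**2*sin(3*w)/3 - 4*w**2*cos(3*w)/3 + 8*w*sin(3*w)/9 - 8*w*cos(3*w)/9 + 8*sin(3*w)/27 - 28*cos(3*w)/27 + C

Use integration by parts with u = w**3 - 4*w**2 - 2*w - 4, dv = -sin(3*w) dw, so v = cos(3*w)/3.
Apply parts 3 times (tabular method): alternate signs, differentiate u down to 0, integrate dv up.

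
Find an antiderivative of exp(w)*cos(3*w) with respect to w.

Let I denote the integral. Integrate by parts with u = cos(3*w), dv = exp(w) dw, so v = exp(w): I = exp(w)*cos(3*w) + 3·∫ exp(w)*sin(3*w) dw.
Apply parts again with u = sin(3*w), dv = exp(w) dw: ∫ exp(w)*sin(3*w) dw = exp(w)*sin(3*w) − 3·I. Substituting back brings back I: I = 3*exp(w)*sin(3*w) + exp(w)*cos(3*w) − 9·I.
Solving for I: (1 + 9)·I equals the remaining terms, so I = (1/10)·(3*exp(w)*sin(3*w) + exp(w)*cos(3*w)).

3*exp(w)*sin(3*w)/10 + exp(w)*cos(3*w)/10 + C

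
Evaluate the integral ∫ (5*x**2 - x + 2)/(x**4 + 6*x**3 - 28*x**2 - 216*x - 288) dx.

11*log(x - 6)/60 - 3*log(x + 2)/8 + 43*log(x + 4)/20 - 47*log(x + 6)/24 + C

Factor the denominator: (x - 6)*(x + 2)*(x + 4)*(x + 6).
Partial-fraction decomposition: -47/(24*(x + 6)) + 43/(20*(x + 4)) - 3/(8*(x + 2)) + 11/(60*(x - 6)).
Integrate each term: A/(x−a) contributes A·log|x−a|.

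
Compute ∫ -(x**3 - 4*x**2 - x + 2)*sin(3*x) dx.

Use integration by parts with u = x**3 - 4*x**2 - x + 2, dv = -sin(3*x) dx, so v = cos(3*x)/3.
Apply parts 3 times (tabular method): alternate signs, differentiate u down to 0, integrate dv up.

x**3*cos(3*x)/3 - x**2*sin(3*x)/3 - 4*x**2*cos(3*x)/3 + 8*x*sin(3*x)/9 - 5*x*cos(3*x)/9 + 5*sin(3*x)/27 + 26*cos(3*x)/27 + C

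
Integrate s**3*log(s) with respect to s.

Use integration by parts with u = log(s), dv = s**3 ds.
Then du = 1/s ds and v = s**4/4.

s**4*log(s)/4 - s**4/16 + C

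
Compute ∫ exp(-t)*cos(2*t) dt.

Let I denote the integral. Integrate by parts with u = cos(2*t), dv = exp(-t) dt, so v = -exp(-t): I = -exp(-t)*cos(2*t) − 2·∫ exp(-t)*sin(2*t) dt.
Apply parts again with u = sin(2*t), dv = exp(-t) dt: ∫ exp(-t)*sin(2*t) dt = -exp(-t)*sin(2*t) + 2·I. Substituting back brings back I: I = 2*exp(-t)*sin(2*t) - exp(-t)*cos(2*t) − 4·I.
Solving for I: (1 + 4)·I equals the remaining terms, so I = (1/5)·(2*exp(-t)*sin(2*t) - exp(-t)*cos(2*t)).

2*exp(-t)*sin(2*t)/5 - exp(-t)*cos(2*t)/5 + C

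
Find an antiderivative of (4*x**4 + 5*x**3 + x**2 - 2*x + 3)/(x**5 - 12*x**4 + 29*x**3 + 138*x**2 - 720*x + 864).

Factor the denominator: (x - 6)*(x - 4)*(x - 3)**2*(x + 4).
Partial-fraction decomposition: 731/(3920*(x + 4)) + 2624/(49*(x - 3)) + 155/(7*(x - 3)**2) - 1355/(16*(x - 4)) + 699/(20*(x - 6)).
Integrate each term; A/(x−a) gives A·log|x−a|; A/(x−a)² gives −A/(x−a).

699*log(x - 6)/20 - 1355*log(x - 4)/16 + 2624*log(x - 3)/49 + 731*log(x + 4)/3920 - 155/(7*x - 21) + C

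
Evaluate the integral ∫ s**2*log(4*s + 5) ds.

s**3*log(4*s + 5)/3 - s**3/9 + 5*s**2/24 - 25*s/48 + 125*log(4*s + 5)/192 + C

Use integration by parts with u = log(4*s + 5), dv = s**2 ds.
Then du = 4/(4*s + 5) ds and v = s**3/3.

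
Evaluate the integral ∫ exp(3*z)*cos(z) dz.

exp(3*z)*sin(z)/10 + 3*exp(3*z)*cos(z)/10 + C

Let I denote the integral. Integrate by parts with u = cos(z), dv = exp(3*z) dz, so v = exp(3*z)/3: I = exp(3*z)*cos(z)/3 + (1/3)·∫ exp(3*z)*sin(z) dz.
Apply parts again with u = sin(z), dv = exp(3*z) dz: ∫ exp(3*z)*sin(z) dz = exp(3*z)*sin(z)/3 − (1/3)·I. Substituting back brings back I: I = exp(3*z)*sin(z)/9 + exp(3*z)*cos(z)/3 − (1/9)·I.
Solving for I: (1 + 1/9)·I equals the remaining terms, so I = (9/10)·(exp(3*z)*sin(z)/9 + exp(3*z)*cos(z)/3).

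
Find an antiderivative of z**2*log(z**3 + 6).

Let u = z**3 + 6, so du = (3*z**2) dz.
The integral becomes (1/3)·∫ log(u) du; integrate by parts with u′=log(u), dv′=du.

z**3*log(z**3 + 6)/3 - z**3/3 + 2*log(z**3 + 6) + C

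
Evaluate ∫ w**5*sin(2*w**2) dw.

Let u = w², du = 2w dw; rewrite as (1/2)∫ u^2·sin(2u) du.
Now integrate by parts 2 times.

-w**4*cos(2*w**2)/4 + w**2*sin(2*w**2)/4 + cos(2*w**2)/8 + C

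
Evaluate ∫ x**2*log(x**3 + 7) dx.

Let u = x**3 + 7, so du = (3*x**2) dx.
The integral becomes (1/3)·∫ log(u) du; integrate by parts with u′=log(u), dv′=du.

x**3*log(x**3 + 7)/3 - x**3/3 + 7*log(x**3 + 7)/3 + C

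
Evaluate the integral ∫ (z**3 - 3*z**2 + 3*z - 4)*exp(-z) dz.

(-z**3 - 3*z + 1)*exp(-z) + C

Use integration by parts with u = z**3 - 3*z**2 + 3*z - 4, dv = exp(-z) dz, so v = -exp(-z).
Apply parts 3 times (tabular method): alternate signs, differentiate u down to 0, integrate dv up.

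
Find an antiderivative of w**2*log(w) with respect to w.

Use integration by parts with u = log(w), dv = w**2 dw.
Then du = 1/w dw and v = w**3/3.

w**3*log(w)/3 - w**3/9 + C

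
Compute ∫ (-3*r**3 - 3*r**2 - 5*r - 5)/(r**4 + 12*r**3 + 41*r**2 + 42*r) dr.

-5*log(r)/42 - 17*log(r + 2)/10 + 16*log(r + 3)/3 - 228*log(r + 7)/35 + C

Factor the denominator: r*(r + 2)*(r + 3)*(r + 7).
Partial-fraction decomposition: -228/(35*(r + 7)) + 16/(3*(r + 3)) - 17/(10*(r + 2)) - 5/(42*r).
Integrate each term: A/(r−a) contributes A·log|r−a|.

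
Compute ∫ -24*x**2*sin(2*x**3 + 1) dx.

Let u = 2*x**3 + 1, so du = (6*x**2) dx.
Rewriting, the integral becomes -4·∫ sin(u) du = -4·-cos(u).
Substituting back, u = 2*x**3 + 1.

4*cos(2*x**3 + 1) + C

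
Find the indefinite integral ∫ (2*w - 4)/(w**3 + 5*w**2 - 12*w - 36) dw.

2*log(w - 3)/45 + 2*log(w + 2)/5 - 4*log(w + 6)/9 + C

Factor the denominator: (w - 3)*(w + 2)*(w + 6).
Partial-fraction decomposition: -4/(9*(w + 6)) + 2/(5*(w + 2)) + 2/(45*(w - 3)).
Integrate each term: A/(w−a) contributes A·log|w−a|.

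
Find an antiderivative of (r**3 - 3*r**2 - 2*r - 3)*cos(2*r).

r**3*sin(2*r)/2 - 3*r**2*sin(2*r)/2 + 3*r**2*cos(2*r)/4 - 7*r*sin(2*r)/4 - 3*r*cos(2*r)/2 - 3*sin(2*r)/4 - 7*cos(2*r)/8 + C

Use integration by parts with u = r**3 - 3*r**2 - 2*r - 3, dv = cos(2*r) dr, so v = sin(2*r)/2.
Apply parts 3 times (tabular method): alternate signs, differentiate u down to 0, integrate dv up.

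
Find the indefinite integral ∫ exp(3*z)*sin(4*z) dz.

3*exp(3*z)*sin(4*z)/25 - 4*exp(3*z)*cos(4*z)/25 + C

Let I denote the integral. Integrate by parts with u = sin(4*z), dv = exp(3*z) dz, so v = exp(3*z)/3: I = exp(3*z)*sin(4*z)/3 − (4/3)·∫ exp(3*z)*cos(4*z) dz.
Apply parts again with u = cos(4*z), dv = exp(3*z) dz: ∫ exp(3*z)*cos(4*z) dz = exp(3*z)*cos(4*z)/3 + (4/3)·I. Substituting back brings back I: I = exp(3*z)*sin(4*z)/3 - 4*exp(3*z)*cos(4*z)/9 − (16/9)·I.
Solving for I: (1 + 16/9)·I equals the remaining terms, so I = (9/25)·(exp(3*z)*sin(4*z)/3 - 4*exp(3*z)*cos(4*z)/9).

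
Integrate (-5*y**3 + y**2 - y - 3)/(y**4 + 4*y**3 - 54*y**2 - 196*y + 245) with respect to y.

Factor the denominator: (y - 7)*(y - 1)*(y + 5)*(y + 7).
Partial-fraction decomposition: -221/(28*(y + 7)) + 163/(36*(y + 5)) + 1/(36*(y - 1)) - 419/(252*(y - 7)).
Integrate each term: A/(y−a) contributes A·log|y−a|.

-419*log(y - 7)/252 + log(y - 1)/36 + 163*log(y + 5)/36 - 221*log(y + 7)/28 + C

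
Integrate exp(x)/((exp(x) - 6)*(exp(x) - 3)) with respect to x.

Let u = e^x, du = e^x dx.
The integral becomes ∫ du/((u-3)(u-6)); decompose into partial fractions.

log(exp(x) - 6)/3 - log(exp(x) - 3)/3 + C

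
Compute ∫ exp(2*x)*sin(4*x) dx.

Let I denote the integral. Integrate by parts with u = sin(4*x), dv = exp(2*x) dx, so v = exp(2*x)/2: I = exp(2*x)*sin(4*x)/2 − 2·∫ exp(2*x)*cos(4*x) dx.
Apply parts again with u = cos(4*x), dv = exp(2*x) dx: ∫ exp(2*x)*cos(4*x) dx = exp(2*x)*cos(4*x)/2 + 2·I. Substituting back brings back I: I = exp(2*x)*sin(4*x)/2 - exp(2*x)*cos(4*x) − 4·I.
Solving for I: (1 + 4)·I equals the remaining terms, so I = (1/5)·(exp(2*x)*sin(4*x)/2 - exp(2*x)*cos(4*x)).

exp(2*x)*sin(4*x)/10 - exp(2*x)*cos(4*x)/5 + C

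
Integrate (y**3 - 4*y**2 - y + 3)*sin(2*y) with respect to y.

-y**3*cos(2*y)/2 + 3*y**2*sin(2*y)/4 + 2*y**2*cos(2*y) - 2*y*sin(2*y) + 5*y*cos(2*y)/4 - 5*sin(2*y)/8 - 5*cos(2*y)/2 + C

Use integration by parts with u = y**3 - 4*y**2 - y + 3, dv = sin(2*y) dy, so v = -cos(2*y)/2.
Apply parts 3 times (tabular method): alternate signs, differentiate u down to 0, integrate dv up.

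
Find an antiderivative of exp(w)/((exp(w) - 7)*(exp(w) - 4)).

log(exp(w) - 7)/3 - log(exp(w) - 4)/3 + C

Let u = e^w, du = e^w dw.
The integral becomes ∫ du/((u-4)(u-7)); decompose into partial fractions.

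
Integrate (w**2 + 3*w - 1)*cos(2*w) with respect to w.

w**2*sin(2*w)/2 + 3*w*sin(2*w)/2 + w*cos(2*w)/2 - 3*sin(2*w)/4 + 3*cos(2*w)/4 + C

Use integration by parts with u = w**2 + 3*w - 1, dv = cos(2*w) dw, so v = sin(2*w)/2.
Apply parts 2 times (tabular method): alternate signs, differentiate u down to 0, integrate dv up.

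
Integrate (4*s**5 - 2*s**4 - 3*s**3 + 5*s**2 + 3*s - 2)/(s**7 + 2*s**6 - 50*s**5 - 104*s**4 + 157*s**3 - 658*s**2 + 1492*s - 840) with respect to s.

Factor the denominator: (s - 7)*(s - 1)**2*(s + 5)*(s + 6)*(s**2 + 4).
Partial-fraction decomposition: (270*s + 883)/(7685*(s**2 + 4)) - 4111/(3185*(s + 6)) + 13267/(12528*(s + 5)) - 31/(2940*(s - 1)) - 1/(252*(s - 1)**2) + 61661/(297648*(s - 7)).
Integrate each term; A/(s−a) gives A·log|s−a|; the (Bs+D)/(s²+p²) term gives a log and an atan.

61661*log(s - 7)/297648 - 31*log(s - 1)/2940 + 13267*log(s + 5)/12528 - 4111*log(s + 6)/3185 + 27*log(s**2 + 4)/1537 + 883*atan(s/2)/15370 + 1/(252*s - 252) + C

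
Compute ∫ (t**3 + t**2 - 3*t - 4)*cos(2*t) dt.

Use integration by parts with u = t**3 + t**2 - 3*t - 4, dv = cos(2*t) dt, so v = sin(2*t)/2.
Apply parts 3 times (tabular method): alternate signs, differentiate u down to 0, integrate dv up.

t**3*sin(2*t)/2 + t**2*sin(2*t)/2 + 3*t**2*cos(2*t)/4 - 9*t*sin(2*t)/4 + t*cos(2*t)/2 - 9*sin(2*t)/4 - 9*cos(2*t)/8 + C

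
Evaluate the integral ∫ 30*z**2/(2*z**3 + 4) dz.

5*log(2*z**3 + 4) + C

Let u = 2*z**3 + 4, so du = (6*z**2) dz.
Rewriting, the integral becomes 5·∫ 1/u du = 5·log(u).
Substituting back, u = 2*z**3 + 4.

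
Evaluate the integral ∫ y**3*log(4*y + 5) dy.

Use integration by parts with u = log(4*y + 5), dv = y**3 dy.
Then du = 4/(4*y + 5) dy and v = y**4/4.

y**4*log(4*y + 5)/4 - y**4/16 + 5*y**3/48 - 25*y**2/128 + 125*y/256 - 625*log(4*y + 5)/1024 + C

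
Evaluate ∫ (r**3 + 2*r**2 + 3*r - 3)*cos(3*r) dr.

r**3*sin(3*r)/3 + 2*r**2*sin(3*r)/3 + r**2*cos(3*r)/3 + 7*r*sin(3*r)/9 + 4*r*cos(3*r)/9 - 31*sin(3*r)/27 + 7*cos(3*r)/27 + C

Use integration by parts with u = r**3 + 2*r**2 + 3*r - 3, dv = cos(3*r) dr, so v = sin(3*r)/3.
Apply parts 3 times (tabular method): alternate signs, differentiate u down to 0, integrate dv up.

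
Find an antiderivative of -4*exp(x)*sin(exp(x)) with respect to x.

Let u = exp(x), so du = (exp(x)) dx.
Rewriting, the integral becomes -4·∫ sin(u) du = -4·-cos(u).
Substituting back, u = exp(x).

4*cos(exp(x)) + C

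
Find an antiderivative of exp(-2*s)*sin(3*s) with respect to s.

-2*exp(-2*s)*sin(3*s)/13 - 3*exp(-2*s)*cos(3*s)/13 + C

Let I denote the integral. Integrate by parts with u = sin(3*s), dv = exp(-2*s) ds, so v = -exp(-2*s)/2: I = -exp(-2*s)*sin(3*s)/2 + (3/2)·∫ exp(-2*s)*cos(3*s) ds.
Apply parts again with u = cos(3*s), dv = exp(-2*s) ds: ∫ exp(-2*s)*cos(3*s) ds = -exp(-2*s)*cos(3*s)/2 − (3/2)·I. Substituting back brings back I: I = -exp(-2*s)*sin(3*s)/2 - 3*exp(-2*s)*cos(3*s)/4 − (9/4)·I.
Solving for I: (1 + 9/4)·I equals the remaining terms, so I = (4/13)·(-exp(-2*s)*sin(3*s)/2 - 3*exp(-2*s)*cos(3*s)/4).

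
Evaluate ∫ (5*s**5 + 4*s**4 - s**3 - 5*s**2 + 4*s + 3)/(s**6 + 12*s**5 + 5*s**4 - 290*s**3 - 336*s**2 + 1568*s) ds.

3*log(s)/1568 + 6019*log(s - 4)/7744 - 23*log(s - 2)/216 + 1375*log(s + 4)/576 + 310588*log(s + 7)/160083 + 2754/(77*s + 539) + C

Factor the denominator: s*(s - 4)*(s - 2)*(s + 4)*(s + 7)**2.
Partial-fraction decomposition: 310588/(160083*(s + 7)) - 2754/(77*(s + 7)**2) + 1375/(576*(s + 4)) - 23/(216*(s - 2)) + 6019/(7744*(s - 4)) + 3/(1568*s).
Integrate each term; A/(s−a) gives A·log|s−a|; A/(s−a)² gives −A/(s−a).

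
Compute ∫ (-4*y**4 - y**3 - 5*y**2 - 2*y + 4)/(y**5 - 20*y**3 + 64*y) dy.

Factor the denominator: y*(y - 4)*(y - 2)*(y + 2)*(y + 4).
Partial-fraction decomposition: -257/(96*(y + 4)) + 17/(24*(y + 2)) + 23/(24*(y - 2)) - 293/(96*(y - 4)) + 1/(16*y).
Integrate each term: A/(y−a) contributes A·log|y−a|.

log(y)/16 - 293*log(y - 4)/96 + 23*log(y - 2)/24 + 17*log(y + 2)/24 - 257*log(y + 4)/96 + C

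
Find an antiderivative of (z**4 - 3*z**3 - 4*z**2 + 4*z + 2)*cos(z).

z**4*sin(z) - 3*z**3*sin(z) + 4*z**3*cos(z) - 16*z**2*sin(z) - 9*z**2*cos(z) + 22*z*sin(z) - 32*z*cos(z) + 34*sin(z) + 22*cos(z) + C

Use integration by parts with u = z**4 - 3*z**3 - 4*z**2 + 4*z + 2, dv = cos(z) dz, so v = sin(z).
Apply parts 4 times (tabular method): alternate signs, differentiate u down to 0, integrate dv up.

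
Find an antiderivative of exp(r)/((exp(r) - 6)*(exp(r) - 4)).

log(exp(r) - 6)/2 - log(exp(r) - 4)/2 + C

Let u = e^r, du = e^r dr.
The integral becomes ∫ du/((u-6)(u-4)); decompose into partial fractions.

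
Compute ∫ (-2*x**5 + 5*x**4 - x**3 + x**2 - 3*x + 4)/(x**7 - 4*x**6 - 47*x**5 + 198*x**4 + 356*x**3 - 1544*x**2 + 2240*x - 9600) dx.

3409598*log(x - 5)/8242641 - 103*log(x - 4)/200 - 107*log(x + 4)/810 + 11153*log(x + 6)/48400 + 1013*log(x**2 + 4)/672800 - 4529*atan(x/2)/336400 + 3236/(2871*x - 14355) + C

Factor the denominator: (x - 5)**2*(x - 4)*(x + 4)*(x + 6)*(x**2 + 4).
Partial-fraction decomposition: (1013*x - 9058)/(336400*(x**2 + 4)) + 11153/(48400*(x + 6)) - 107/(810*(x + 4)) - 103/(200*(x - 4)) + 3409598/(8242641*(x - 5)) - 3236/(2871*(x - 5)**2).
Integrate each term; A/(x−a) gives A·log|x−a|; the (Bx+D)/(x²+p²) term gives a log and an atan.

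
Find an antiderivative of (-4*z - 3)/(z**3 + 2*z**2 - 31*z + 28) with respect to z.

Factor the denominator: (z - 4)*(z - 1)*(z + 7).
Partial-fraction decomposition: 25/(88*(z + 7)) + 7/(24*(z - 1)) - 19/(33*(z - 4)).
Integrate each term: A/(z−a) contributes A·log|z−a|.

-19*log(z - 4)/33 + 7*log(z - 1)/24 + 25*log(z + 7)/88 + C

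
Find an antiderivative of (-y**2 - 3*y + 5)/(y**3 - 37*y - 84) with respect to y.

Factor the denominator: (y - 7)*(y + 3)*(y + 4).
Partial-fraction decomposition: 1/(11*(y + 4)) - 1/(2*(y + 3)) - 13/(22*(y - 7)).
Integrate each term: A/(y−a) contributes A·log|y−a|.

-13*log(y - 7)/22 - log(y + 3)/2 + log(y + 4)/11 + C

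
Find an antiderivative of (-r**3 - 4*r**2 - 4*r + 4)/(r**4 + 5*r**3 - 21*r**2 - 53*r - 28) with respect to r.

Factor the denominator: (r - 4)*(r + 1)**2*(r + 7).
Partial-fraction decomposition: -179/(396*(r + 7)) - 7/(180*(r + 1)) - 1/(6*(r + 1)**2) - 28/(55*(r - 4)).
Integrate each term; A/(r−a) gives A·log|r−a|; A/(r−a)² gives −A/(r−a).

-28*log(r - 4)/55 - 7*log(r + 1)/180 - 179*log(r + 7)/396 + 1/(6*r + 6) + C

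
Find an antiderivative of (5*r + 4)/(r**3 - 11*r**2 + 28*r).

log(r)/7 + 13*log(r - 7)/7 - 2*log(r - 4) + C

Factor the denominator: r*(r - 7)*(r - 4).
Partial-fraction decomposition: -2/(r - 4) + 13/(7*(r - 7)) + 1/(7*r).
Integrate each term: A/(r−a) contributes A·log|r−a|.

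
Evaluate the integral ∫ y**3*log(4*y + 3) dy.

y**4*log(4*y + 3)/4 - y**4/16 + y**3/16 - 9*y**2/128 + 27*y/256 - 81*log(4*y + 3)/1024 + C

Use integration by parts with u = log(4*y + 3), dv = y**3 dy.
Then du = 4/(4*y + 3) dy and v = y**4/4.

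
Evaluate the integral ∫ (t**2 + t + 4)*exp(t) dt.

Use integration by parts with u = t**2 + t + 4, dv = exp(t) dt, so v = exp(t).
Apply parts 2 times (tabular method): alternate signs, differentiate u down to 0, integrate dv up.

(t**2 - t + 5)*exp(t) + C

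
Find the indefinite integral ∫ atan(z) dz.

z*atan(z) - log(z**2 + 1)/2 + C

Use integration by parts with u = arctan(z), dv = dz.
Then du = 1/(z**2 + 1) dz.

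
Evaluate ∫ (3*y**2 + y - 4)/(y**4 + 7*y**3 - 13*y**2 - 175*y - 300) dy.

19*log(y - 5)/180 - 5*log(y + 3)/4 + 40*log(y + 4)/9 - 33*log(y + 5)/10 + C

Factor the denominator: (y - 5)*(y + 3)*(y + 4)*(y + 5).
Partial-fraction decomposition: -33/(10*(y + 5)) + 40/(9*(y + 4)) - 5/(4*(y + 3)) + 19/(180*(y - 5)).
Integrate each term: A/(y−a) contributes A·log|y−a|.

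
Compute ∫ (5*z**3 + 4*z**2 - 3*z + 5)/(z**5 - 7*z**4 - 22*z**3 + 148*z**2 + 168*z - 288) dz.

Factor the denominator: (z - 6)**2*(z - 1)*(z + 2)*(z + 4).
Partial-fraction decomposition: -239/(1000*(z + 4)) + 13/(384*(z + 2)) + 11/(375*(z - 1)) + 2813/(16000*(z - 6)) + 1211/(400*(z - 6)**2).
Integrate each term; A/(z−a) gives A·log|z−a|; A/(z−a)² gives −A/(z−a).

2813*log(z - 6)/16000 + 11*log(z - 1)/375 + 13*log(z + 2)/384 - 239*log(z + 4)/1000 - 1211/(400*z - 2400) + C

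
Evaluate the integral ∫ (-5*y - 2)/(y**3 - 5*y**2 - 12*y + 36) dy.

Factor the denominator: (y - 6)*(y - 2)*(y + 3).
Partial-fraction decomposition: 13/(45*(y + 3)) + 3/(5*(y - 2)) - 8/(9*(y - 6)).
Integrate each term: A/(y−a) contributes A·log|y−a|.

-8*log(y - 6)/9 + 3*log(y - 2)/5 + 13*log(y + 3)/45 + C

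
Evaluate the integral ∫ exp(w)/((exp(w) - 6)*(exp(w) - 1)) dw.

Let u = e^w, du = e^w dw.
The integral becomes ∫ du/((u-1)(u-6)); decompose into partial fractions.

log(exp(w) - 6)/5 - log(exp(w) - 1)/5 + C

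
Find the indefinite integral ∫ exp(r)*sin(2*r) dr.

exp(r)*sin(2*r)/5 - 2*exp(r)*cos(2*r)/5 + C

Let I denote the integral. Integrate by parts with u = sin(2*r), dv = exp(r) dr, so v = exp(r): I = exp(r)*sin(2*r) − 2·∫ exp(r)*cos(2*r) dr.
Apply parts again with u = cos(2*r), dv = exp(r) dr: ∫ exp(r)*cos(2*r) dr = exp(r)*cos(2*r) + 2·I. Substituting back brings back I: I = exp(r)*sin(2*r) - 2*exp(r)*cos(2*r) − 4·I.
Solving for I: (1 + 4)·I equals the remaining terms, so I = (1/5)·(exp(r)*sin(2*r) - 2*exp(r)*cos(2*r)).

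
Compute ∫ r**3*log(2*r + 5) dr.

r**4*log(2*r + 5)/4 - r**4/16 + 5*r**3/24 - 25*r**2/32 + 125*r/32 - 625*log(2*r + 5)/64 + C

Use integration by parts with u = log(2*r + 5), dv = r**3 dr.
Then du = 2/(2*r + 5) dr and v = r**4/4.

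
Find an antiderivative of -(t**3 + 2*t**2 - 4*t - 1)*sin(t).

Use integration by parts with u = t**3 + 2*t**2 - 4*t - 1, dv = -sin(t) dt, so v = cos(t).
Apply parts 3 times (tabular method): alternate signs, differentiate u down to 0, integrate dv up.

t**3*cos(t) - 3*t**2*sin(t) + 2*t**2*cos(t) - 4*t*sin(t) - 10*t*cos(t) + 10*sin(t) - 5*cos(t) + C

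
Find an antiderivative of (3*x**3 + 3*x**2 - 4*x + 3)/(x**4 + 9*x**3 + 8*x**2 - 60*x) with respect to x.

-log(x)/20 + 31*log(x - 2)/112 - 277*log(x + 5)/35 + 171*log(x + 6)/16 + C

Factor the denominator: x*(x - 2)*(x + 5)*(x + 6).
Partial-fraction decomposition: 171/(16*(x + 6)) - 277/(35*(x + 5)) + 31/(112*(x - 2)) - 1/(20*x).
Integrate each term: A/(x−a) contributes A·log|x−a|.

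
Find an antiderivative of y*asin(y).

Use integration by parts with u = arcsin(y), dv = y dy.
Then du = 1/sqrt(-y**2 + 1) dy.

y**2*asin(y)/2 + y*sqrt(-y**2 + 1)/4 - asin(y)/4 + C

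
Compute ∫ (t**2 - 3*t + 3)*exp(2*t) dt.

(t**2 - 4*t + 5)*exp(2*t)/2 + C

Use integration by parts with u = t**2 - 3*t + 3, dv = exp(2*t) dt, so v = exp(2*t)/2.
Apply parts 2 times (tabular method): alternate signs, differentiate u down to 0, integrate dv up.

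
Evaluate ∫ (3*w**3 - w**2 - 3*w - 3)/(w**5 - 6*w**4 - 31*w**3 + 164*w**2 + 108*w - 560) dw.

239*log(w - 7)/405 - 161*log(w - 4)/324 + 11*log(w - 2)/280 + 25*log(w + 2)/648 - 97*log(w + 5)/567 + C

Factor the denominator: (w - 7)*(w - 4)*(w - 2)*(w + 2)*(w + 5).
Partial-fraction decomposition: -97/(567*(w + 5)) + 25/(648*(w + 2)) + 11/(280*(w - 2)) - 161/(324*(w - 4)) + 239/(405*(w - 7)).
Integrate each term: A/(w−a) contributes A·log|w−a|.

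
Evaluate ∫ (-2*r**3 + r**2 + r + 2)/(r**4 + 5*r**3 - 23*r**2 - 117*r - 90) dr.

-109*log(r - 5)/264 - log(r + 1)/15 + 31*log(r + 3)/24 - 464*log(r + 6)/165 + C

Factor the denominator: (r - 5)*(r + 1)*(r + 3)*(r + 6).
Partial-fraction decomposition: -464/(165*(r + 6)) + 31/(24*(r + 3)) - 1/(15*(r + 1)) - 109/(264*(r - 5)).
Integrate each term: A/(r−a) contributes A·log|r−a|.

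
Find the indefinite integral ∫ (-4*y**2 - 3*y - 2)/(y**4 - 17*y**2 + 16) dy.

-13*log(y - 4)/20 + 3*log(y - 1)/10 - log(y + 1)/10 + 9*log(y + 4)/20 + C

Factor the denominator: (y - 4)*(y - 1)*(y + 1)*(y + 4).
Partial-fraction decomposition: 9/(20*(y + 4)) - 1/(10*(y + 1)) + 3/(10*(y - 1)) - 13/(20*(y - 4)).
Integrate each term: A/(y−a) contributes A·log|y−a|.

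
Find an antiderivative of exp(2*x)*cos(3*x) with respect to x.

Let I denote the integral. Integrate by parts with u = cos(3*x), dv = exp(2*x) dx, so v = exp(2*x)/2: I = exp(2*x)*cos(3*x)/2 + (3/2)·∫ exp(2*x)*sin(3*x) dx.
Apply parts again with u = sin(3*x), dv = exp(2*x) dx: ∫ exp(2*x)*sin(3*x) dx = exp(2*x)*sin(3*x)/2 − (3/2)·I. Substituting back brings back I: I = 3*exp(2*x)*sin(3*x)/4 + exp(2*x)*cos(3*x)/2 − (9/4)·I.
Solving for I: (1 + 9/4)·I equals the remaining terms, so I = (4/13)·(3*exp(2*x)*sin(3*x)/4 + exp(2*x)*cos(3*x)/2).

3*exp(2*x)*sin(3*x)/13 + 2*exp(2*x)*cos(3*x)/13 + C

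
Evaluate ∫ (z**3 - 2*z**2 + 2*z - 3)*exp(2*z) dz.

Use integration by parts with u = z**3 - 2*z**2 + 2*z - 3, dv = exp(2*z) dz, so v = exp(2*z)/2.
Apply parts 3 times (tabular method): alternate signs, differentiate u down to 0, integrate dv up.

(4*z**3 - 14*z**2 + 22*z - 23)*exp(2*z)/8 + C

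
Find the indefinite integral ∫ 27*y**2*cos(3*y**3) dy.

3*sin(3*y**3) + C

Let u = 3*y**3, so du = (9*y**2) dy.
Rewriting, the integral becomes 3·∫ cos(u) du = 3·sin(u).
Substituting back, u = 3*y**3.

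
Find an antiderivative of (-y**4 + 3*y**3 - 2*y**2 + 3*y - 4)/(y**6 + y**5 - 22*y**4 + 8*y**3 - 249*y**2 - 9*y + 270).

-17*log(y - 5)/528 + log(y - 1)/560 - 13*log(y + 1)/600 + 2038*log(y + 6)/17325 - 59*log(y**2 + 9)/1800 - 47*atan(y/3)/900 + C

Factor the denominator: (y - 5)*(y - 1)*(y + 1)*(y + 6)*(y**2 + 9).
Partial-fraction decomposition: -(59*y + 141)/(900*(y**2 + 9)) + 2038/(17325*(y + 6)) - 13/(600*(y + 1)) + 1/(560*(y - 1)) - 17/(528*(y - 5)).
Integrate each term; A/(y−a) gives A·log|y−a|; the (By+D)/(y²+p²) term gives a log and an atan.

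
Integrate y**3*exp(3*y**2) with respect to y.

Let u = y², du = 2y dy; rewrite as (1/2)∫ u^1·exp(3u) du.
Now integrate by parts 1 time.

(3*y**2 - 1)*exp(3*y**2)/18 + C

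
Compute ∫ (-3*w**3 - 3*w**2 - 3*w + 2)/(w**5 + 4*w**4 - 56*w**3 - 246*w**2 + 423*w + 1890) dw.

Factor the denominator: (w - 7)*(w - 3)*(w + 3)*(w + 5)*(w + 6).
Partial-fraction decomposition: 560/(351*(w + 6)) - 317/(192*(w + 5)) + 13/(72*(w + 3)) + 115/(1728*(w - 3)) - 239/(1248*(w - 7)).
Integrate each term: A/(w−a) contributes A·log|w−a|.

-239*log(w - 7)/1248 + 115*log(w - 3)/1728 + 13*log(w + 3)/72 - 317*log(w + 5)/192 + 560*log(w + 6)/351 + C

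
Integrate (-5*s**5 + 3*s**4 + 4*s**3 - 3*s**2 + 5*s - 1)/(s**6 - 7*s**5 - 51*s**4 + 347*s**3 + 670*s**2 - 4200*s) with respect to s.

log(s)/4200 - 2799*log(s - 7)/112 + 34207*log(s - 6)/1452 - 1375*log(s - 4)/648 - 5668087*log(s + 5)/3920400 - 5633/(1980*s + 9900) + C

Factor the denominator: s*(s - 7)*(s - 6)*(s - 4)*(s + 5)**2.
Partial-fraction decomposition: -5668087/(3920400*(s + 5)) + 5633/(1980*(s + 5)**2) - 1375/(648*(s - 4)) + 34207/(1452*(s - 6)) - 2799/(112*(s - 7)) + 1/(4200*s).
Integrate each term; A/(s−a) gives A·log|s−a|; A/(s−a)² gives −A/(s−a).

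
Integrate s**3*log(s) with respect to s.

s**4*log(s)/4 - s**4/16 + C

Use integration by parts with u = log(s), dv = s**3 ds.
Then du = 1/s ds and v = s**4/4.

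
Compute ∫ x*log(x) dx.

Use integration by parts with u = log(x), dv = x dx.
Then du = 1/x dx and v = x**2/2.

x**2*log(x)/2 - x**2/4 + C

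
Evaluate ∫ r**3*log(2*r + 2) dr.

r**4*log(2*r + 2)/4 - r**4/16 + r**3/12 - r**2/8 + r/4 - log(r + 1)/4 + C

Use integration by parts with u = log(2*r + 2), dv = r**3 dr.
Then du = 2/(2*r + 2) dr and v = r**4/4.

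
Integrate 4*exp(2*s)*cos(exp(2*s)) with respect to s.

Let u = exp(2*s), so du = (2*exp(2*s)) ds.
Rewriting, the integral becomes 2·∫ cos(u) du = 2·sin(u).
Substituting back, u = exp(2*s).

2*sin(exp(2*s)) + C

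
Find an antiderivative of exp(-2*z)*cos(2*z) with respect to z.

exp(-2*z)*sin(2*z)/4 - exp(-2*z)*cos(2*z)/4 + C

Let I denote the integral. Integrate by parts with u = cos(2*z), dv = exp(-2*z) dz, so v = -exp(-2*z)/2: I = -exp(-2*z)*cos(2*z)/2 − ∫ exp(-2*z)*sin(2*z) dz.
Apply parts again with u = sin(2*z), dv = exp(-2*z) dz: ∫ exp(-2*z)*sin(2*z) dz = -exp(-2*z)*sin(2*z)/2 + I. Substituting back brings back I: I = exp(-2*z)*sin(2*z)/2 - exp(-2*z)*cos(2*z)/2 − I.
Solving for I: (1 + 1)·I equals the remaining terms, so I = (1/2)·(exp(-2*z)*sin(2*z)/2 - exp(-2*z)*cos(2*z)/2).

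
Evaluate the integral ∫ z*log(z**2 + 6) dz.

z**2*log(z**2 + 6)/2 - z**2/2 + 3*log(z**2 + 6) + C

Let u = z**2 + 6, so du = (2*z) dz.
The integral becomes (1/2)·∫ log(u) du; integrate by parts with u′=log(u), dv′=du.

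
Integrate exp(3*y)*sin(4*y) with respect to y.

Let I denote the integral. Integrate by parts with u = sin(4*y), dv = exp(3*y) dy, so v = exp(3*y)/3: I = exp(3*y)*sin(4*y)/3 − (4/3)·∫ exp(3*y)*cos(4*y) dy.
Apply parts again with u = cos(4*y), dv = exp(3*y) dy: ∫ exp(3*y)*cos(4*y) dy = exp(3*y)*cos(4*y)/3 + (4/3)·I. Substituting back brings back I: I = exp(3*y)*sin(4*y)/3 - 4*exp(3*y)*cos(4*y)/9 − (16/9)·I.
Solving for I: (1 + 16/9)·I equals the remaining terms, so I = (9/25)·(exp(3*y)*sin(4*y)/3 - 4*exp(3*y)*cos(4*y)/9).

3*exp(3*y)*sin(4*y)/25 - 4*exp(3*y)*cos(4*y)/25 + C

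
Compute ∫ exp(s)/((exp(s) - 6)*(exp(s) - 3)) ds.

log(exp(s) - 6)/3 - log(exp(s) - 3)/3 + C

Let u = e^s, du = e^s ds.
The integral becomes ∫ du/((u-6)(u-3)); decompose into partial fractions.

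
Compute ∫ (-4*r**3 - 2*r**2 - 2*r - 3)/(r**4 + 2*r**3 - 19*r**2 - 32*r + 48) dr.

Factor the denominator: (r - 4)*(r - 1)*(r + 3)*(r + 4).
Partial-fraction decomposition: -229/(40*(r + 4)) + 93/(28*(r + 3)) + 11/(60*(r - 1)) - 299/(168*(r - 4)).
Integrate each term: A/(r−a) contributes A·log|r−a|.

-299*log(r - 4)/168 + 11*log(r - 1)/60 + 93*log(r + 3)/28 - 229*log(r + 4)/40 + C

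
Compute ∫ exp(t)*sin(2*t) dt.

exp(t)*sin(2*t)/5 - 2*exp(t)*cos(2*t)/5 + C

Let I denote the integral. Integrate by parts with u = sin(2*t), dv = exp(t) dt, so v = exp(t): I = exp(t)*sin(2*t) − 2·∫ exp(t)*cos(2*t) dt.
Apply parts again with u = cos(2*t), dv = exp(t) dt: ∫ exp(t)*cos(2*t) dt = exp(t)*cos(2*t) + 2·I. Substituting back brings back I: I = exp(t)*sin(2*t) - 2*exp(t)*cos(2*t) − 4·I.
Solving for I: (1 + 4)·I equals the remaining terms, so I = (1/5)·(exp(t)*sin(2*t) - 2*exp(t)*cos(2*t)).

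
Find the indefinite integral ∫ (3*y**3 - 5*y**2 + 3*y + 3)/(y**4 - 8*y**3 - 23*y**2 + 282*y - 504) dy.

Factor the denominator: (y - 7)*(y - 4)*(y - 3)*(y + 6).
Partial-fraction decomposition: 281/(390*(y + 6)) + 4/(3*(y - 3)) - 127/(30*(y - 4)) + 202/(39*(y - 7)).
Integrate each term: A/(y−a) contributes A·log|y−a|.

202*log(y - 7)/39 - 127*log(y - 4)/30 + 4*log(y - 3)/3 + 281*log(y + 6)/390 + C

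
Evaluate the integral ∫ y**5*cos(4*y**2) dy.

Let u = y², du = 2y dy; rewrite as (1/2)∫ u^2·cos(4u) du.
Now integrate by parts 2 times.

y**4*sin(4*y**2)/8 + y**2*cos(4*y**2)/16 - sin(4*y**2)/64 + C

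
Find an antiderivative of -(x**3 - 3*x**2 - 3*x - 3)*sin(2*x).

x**3*cos(2*x)/2 - 3*x**2*sin(2*x)/4 - 3*x**2*cos(2*x)/2 + 3*x*sin(2*x)/2 - 9*x*cos(2*x)/4 + 9*sin(2*x)/8 - 3*cos(2*x)/4 + C

Use integration by parts with u = x**3 - 3*x**2 - 3*x - 3, dv = -sin(2*x) dx, so v = cos(2*x)/2.
Apply parts 3 times (tabular method): alternate signs, differentiate u down to 0, integrate dv up.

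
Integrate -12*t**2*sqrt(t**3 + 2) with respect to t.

-8*(t**3 + 2)**(3/2)/3 + C

Let u = t**3 + 2, so du = (3*t**2) dt.
Rewriting, the integral becomes -4·∫ √u du = -4·(2/3)u^(3/2).
Substituting back, u = t**3 + 2.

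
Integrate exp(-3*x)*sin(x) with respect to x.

Let I denote the integral. Integrate by parts with u = sin(x), dv = exp(-3*x) dx, so v = -exp(-3*x)/3: I = -exp(-3*x)*sin(x)/3 + (1/3)·∫ exp(-3*x)*cos(x) dx.
Apply parts again with u = cos(x), dv = exp(-3*x) dx: ∫ exp(-3*x)*cos(x) dx = -exp(-3*x)*cos(x)/3 − (1/3)·I. Substituting back brings back I: I = -exp(-3*x)*sin(x)/3 - exp(-3*x)*cos(x)/9 − (1/9)·I.
Solving for I: (1 + 1/9)·I equals the remaining terms, so I = (9/10)·(-exp(-3*x)*sin(x)/3 - exp(-3*x)*cos(x)/9).

-3*exp(-3*x)*sin(x)/10 - exp(-3*x)*cos(x)/10 + C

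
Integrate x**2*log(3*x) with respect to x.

Use integration by parts with u = log(3*x), dv = x**2 dx.
Then du = 1/x dx and v = x**3/3.

x**3*(log(x) + log(3))/3 - x**3/9 + C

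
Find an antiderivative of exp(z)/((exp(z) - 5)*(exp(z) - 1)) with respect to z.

Let u = e^z, du = e^z dz.
The integral becomes ∫ du/((u-1)(u-5)); decompose into partial fractions.

log(exp(z) - 5)/4 - log(exp(z) - 1)/4 + C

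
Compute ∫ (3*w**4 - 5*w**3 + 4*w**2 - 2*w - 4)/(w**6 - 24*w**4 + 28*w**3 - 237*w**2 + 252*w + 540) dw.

Factor the denominator: (w - 5)*(w - 2)*(w + 1)*(w + 6)*(w**2 + 9).
Partial-fraction decomposition: (263*w + 1995)/(3978*(w**2 + 9)) - 128/(495*(w + 6)) + 1/(90*(w + 1)) - 2/(117*(w - 2)) + 334/(1683*(w - 5)).
Integrate each term; A/(w−a) gives A·log|w−a|; the (Bw+D)/(w²+p²) term gives a log and an atan.

334*log(w - 5)/1683 - 2*log(w - 2)/117 + log(w + 1)/90 - 128*log(w + 6)/495 + 263*log(w**2 + 9)/7956 + 665*atan(w/3)/3978 + C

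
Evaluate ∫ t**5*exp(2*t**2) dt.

(2*t**4 - 2*t**2 + 1)*exp(2*t**2)/8 + C

Let u = t², du = 2t dt; rewrite as (1/2)∫ u^2·exp(2u) du.
Now integrate by parts 2 times.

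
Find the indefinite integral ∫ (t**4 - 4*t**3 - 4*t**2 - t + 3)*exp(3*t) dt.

Use integration by parts with u = t**4 - 4*t**3 - 4*t**2 - t + 3, dv = exp(3*t) dt, so v = exp(3*t)/3.
Apply parts 4 times (tabular method): alternate signs, differentiate u down to 0, integrate dv up.

(27*t**4 - 144*t**3 + 36*t**2 - 51*t + 98)*exp(3*t)/81 + C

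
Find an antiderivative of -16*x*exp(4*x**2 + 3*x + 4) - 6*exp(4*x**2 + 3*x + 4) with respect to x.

Let u = 4*x**2 + 3*x + 4, so du = (8*x + 3) dx.
Rewriting, the integral becomes -2·∫ e^u du = -2·e^u.
Substituting back, u = 4*x**2 + 3*x + 4.

-2*exp(4*x**2 + 3*x + 4) + C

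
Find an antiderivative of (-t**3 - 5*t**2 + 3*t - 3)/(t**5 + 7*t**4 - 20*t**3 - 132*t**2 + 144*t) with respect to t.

-log(t)/48 - 9*log(t - 4)/80 + 2*log(t - 1)/49 + 68*log(t + 6)/735 + 1/(28*t + 168) + C

Factor the denominator: t*(t - 4)*(t - 1)*(t + 6)**2.
Partial-fraction decomposition: 68/(735*(t + 6)) - 1/(28*(t + 6)**2) + 2/(49*(t - 1)) - 9/(80*(t - 4)) - 1/(48*t).
Integrate each term; A/(t−a) gives A·log|t−a|; A/(t−a)² gives −A/(t−a).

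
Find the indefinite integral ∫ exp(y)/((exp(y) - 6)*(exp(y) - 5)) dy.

Let u = e^y, du = e^y dy.
The integral becomes ∫ du/((u-5)(u-6)); decompose into partial fractions.

log(exp(y) - 6) - log(exp(y) - 5) + C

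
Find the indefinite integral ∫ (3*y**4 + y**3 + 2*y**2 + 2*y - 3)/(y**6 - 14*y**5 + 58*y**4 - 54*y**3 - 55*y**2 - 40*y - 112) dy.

Factor the denominator: (y - 7)*(y - 4)**2*(y + 1)*(y**2 + 1).
Partial-fraction decomposition: -(22*y - 31)/(2890*(y**2 + 1)) + 1/(400*(y + 1)) - 137936/(65025*(y - 4)) - 869/(255*(y - 4)**2) + 1531/(720*(y - 7)).
Integrate each term; A/(y−a) gives A·log|y−a|; the (By+D)/(y²+p²) term gives a log and an atan.

1531*log(y - 7)/720 - 137936*log(y - 4)/65025 + log(y + 1)/400 - 11*log(y**2 + 1)/2890 + 31*atan(y)/2890 + 869/(255*y - 1020) + C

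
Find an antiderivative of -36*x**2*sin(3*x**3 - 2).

4*cos(3*x**3 - 2) + C

Let u = 3*x**3 - 2, so du = (9*x**2) dx.
Rewriting, the integral becomes -4·∫ sin(u) du = -4·-cos(u).
Substituting back, u = 3*x**3 - 2.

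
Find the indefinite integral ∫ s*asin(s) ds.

s**2*asin(s)/2 + s*sqrt(-s**2 + 1)/4 - asin(s)/4 + C

Use integration by parts with u = arcsin(s), dv = s ds.
Then du = 1/sqrt(-s**2 + 1) ds.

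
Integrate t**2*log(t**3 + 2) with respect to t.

t**3*log(t**3 + 2)/3 - t**3/3 + 2*log(t**3 + 2)/3 + C

Let u = t**3 + 2, so du = (3*t**2) dt.
The integral becomes (1/3)·∫ log(u) du; integrate by parts with u′=log(u), dv′=du.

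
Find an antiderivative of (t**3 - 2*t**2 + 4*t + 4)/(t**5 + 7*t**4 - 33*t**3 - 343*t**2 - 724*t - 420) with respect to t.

277*log(t - 7)/11232 + 3*log(t + 1)/160 - 5*log(t + 2)/27 + 191*log(t + 5)/144 - 77*log(t + 6)/65 + C

Factor the denominator: (t - 7)*(t + 1)*(t + 2)*(t + 5)*(t + 6).
Partial-fraction decomposition: -77/(65*(t + 6)) + 191/(144*(t + 5)) - 5/(27*(t + 2)) + 3/(160*(t + 1)) + 277/(11232*(t - 7)).
Integrate each term: A/(t−a) contributes A·log|t−a|.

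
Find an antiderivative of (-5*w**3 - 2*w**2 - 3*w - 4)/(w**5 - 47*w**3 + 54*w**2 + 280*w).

-log(w)/70 - 347*log(w - 5)/210 + 46*log(w - 4)/33 - 17*log(w + 2)/210 + 817*log(w + 7)/2310 + C

Factor the denominator: w*(w - 5)*(w - 4)*(w + 2)*(w + 7).
Partial-fraction decomposition: 817/(2310*(w + 7)) - 17/(210*(w + 2)) + 46/(33*(w - 4)) - 347/(210*(w - 5)) - 1/(70*w).
Integrate each term: A/(w−a) contributes A·log|w−a|.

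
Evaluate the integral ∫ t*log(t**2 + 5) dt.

t**2*log(t**2 + 5)/2 - t**2/2 + 5*log(t**2 + 5)/2 + C

Let u = t**2 + 5, so du = (2*t) dt.
The integral becomes (1/2)·∫ log(u) du; integrate by parts with u′=log(u), dv′=du.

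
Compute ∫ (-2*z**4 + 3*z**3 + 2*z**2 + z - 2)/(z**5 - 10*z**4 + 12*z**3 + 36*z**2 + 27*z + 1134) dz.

Factor the denominator: (z - 7)*(z - 6)*(z + 3)*(z**2 + 9).
Partial-fraction decomposition: -13*(43*z + 243)/(3915*(z**2 + 9)) - 23/(162*(z + 3)) + 1868/(405*(z - 6)) - 367/(58*(z - 7)).
Integrate each term; A/(z−a) gives A·log|z−a|; the (Bz+D)/(z²+p²) term gives a log and an atan.

-367*log(z - 7)/58 + 1868*log(z - 6)/405 - 23*log(z + 3)/162 - 559*log(z**2 + 9)/7830 - 39*atan(z/3)/145 + C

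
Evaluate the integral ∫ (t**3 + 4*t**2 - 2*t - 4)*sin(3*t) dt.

-t**3*cos(3*t)/3 + t**2*sin(3*t)/3 - 4*t**2*cos(3*t)/3 + 8*t*sin(3*t)/9 + 8*t*cos(3*t)/9 - 8*sin(3*t)/27 + 44*cos(3*t)/27 + C

Use integration by parts with u = t**3 + 4*t**2 - 2*t - 4, dv = sin(3*t) dt, so v = -cos(3*t)/3.
Apply parts 3 times (tabular method): alternate signs, differentiate u down to 0, integrate dv up.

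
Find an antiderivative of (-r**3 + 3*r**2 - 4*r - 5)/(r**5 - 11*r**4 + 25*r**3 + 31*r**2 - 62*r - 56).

Factor the denominator: (r - 7)*(r - 4)*(r - 2)*(r + 1)**2.
Partial-fraction decomposition: 147/(1600*(r + 1)) - 1/(40*(r + 1)**2) - 1/(10*(r - 2)) + 37/(150*(r - 4)) - 229/(960*(r - 7)).
Integrate each term; A/(r−a) gives A·log|r−a|; A/(r−a)² gives −A/(r−a).

-229*log(r - 7)/960 + 37*log(r - 4)/150 - log(r - 2)/10 + 147*log(r + 1)/1600 + 1/(40*r + 40) + C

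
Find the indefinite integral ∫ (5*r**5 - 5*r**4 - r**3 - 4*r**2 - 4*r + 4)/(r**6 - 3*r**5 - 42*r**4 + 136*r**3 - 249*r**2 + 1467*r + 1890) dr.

6404*log(r - 6)/819 - 12259*log(r - 5)/2448 - log(r + 1)/504 + 95861*log(r + 7)/54288 + 7537*log(r**2 + 9)/35496 + 2849*atan(r/3)/17748 + C

Factor the denominator: (r - 6)*(r - 5)*(r + 1)*(r + 7)*(r**2 + 9).
Partial-fraction decomposition: (7537*r + 8547)/(17748*(r**2 + 9)) + 95861/(54288*(r + 7)) - 1/(504*(r + 1)) - 12259/(2448*(r - 5)) + 6404/(819*(r - 6)).
Integrate each term; A/(r−a) gives A·log|r−a|; the (Br+D)/(r²+p²) term gives a log and an atan.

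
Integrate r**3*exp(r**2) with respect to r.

Let u = r², du = 2r dr; rewrite as (1/2)∫ u^1·exp(1u) du.
Now integrate by parts 1 time.

(r**2 - 1)*exp(r**2)/2 + C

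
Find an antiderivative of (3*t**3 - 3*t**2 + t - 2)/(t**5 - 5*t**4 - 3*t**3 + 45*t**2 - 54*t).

log(t)/27 - 37*log(t - 3)/36 + 6*log(t - 2)/5 - 113*log(t + 3)/540 - 55/(18*t - 54) + C

Factor the denominator: t*(t - 3)**2*(t - 2)*(t + 3).
Partial-fraction decomposition: -113/(540*(t + 3)) + 6/(5*(t - 2)) - 37/(36*(t - 3)) + 55/(18*(t - 3)**2) + 1/(27*t).
Integrate each term; A/(t−a) gives A·log|t−a|; A/(t−a)² gives −A/(t−a).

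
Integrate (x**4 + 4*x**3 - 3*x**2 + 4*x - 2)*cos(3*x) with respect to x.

Use integration by parts with u = x**4 + 4*x**3 - 3*x**2 + 4*x - 2, dv = cos(3*x) dx, so v = sin(3*x)/3.
Apply parts 4 times (tabular method): alternate signs, differentiate u down to 0, integrate dv up.

x**4*sin(3*x)/3 + 4*x**3*sin(3*x)/3 + 4*x**3*cos(3*x)/9 - 13*x**2*sin(3*x)/9 + 4*x**2*cos(3*x)/3 + 4*x*sin(3*x)/9 - 26*x*cos(3*x)/27 - 28*sin(3*x)/81 + 4*cos(3*x)/27 + C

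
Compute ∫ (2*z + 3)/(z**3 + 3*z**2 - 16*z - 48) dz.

Factor the denominator: (z - 4)*(z + 3)*(z + 4).
Partial-fraction decomposition: -5/(8*(z + 4)) + 3/(7*(z + 3)) + 11/(56*(z - 4)).
Integrate each term: A/(z−a) contributes A·log|z−a|.

11*log(z - 4)/56 + 3*log(z + 3)/7 - 5*log(z + 4)/8 + C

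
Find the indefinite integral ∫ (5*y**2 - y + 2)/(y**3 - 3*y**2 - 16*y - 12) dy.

22*log(y - 6)/7 - 8*log(y + 1)/7 + 3*log(y + 2) + C

Factor the denominator: (y - 6)*(y + 1)*(y + 2).
Partial-fraction decomposition: 3/(y + 2) - 8/(7*(y + 1)) + 22/(7*(y - 6)).
Integrate each term: A/(y−a) contributes A·log|y−a|.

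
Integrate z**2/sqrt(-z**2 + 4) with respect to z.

-z*sqrt(-z**2 + 4)/2 + 2*asin(z/2) + C

Substitute z = 2·sin(θ), so dz = 2·cos(θ) dθ and the radical becomes sqrt(-z**2 + 4) = 2·cos(θ) by the Pythagorean identity.
Integrate the resulting trig expression in θ, then back-substitute θ = asin(z/2), sin(θ) = z/2, cos(θ) = sqrt(-z**2 + 4)/2 (absorbing any constant into C).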